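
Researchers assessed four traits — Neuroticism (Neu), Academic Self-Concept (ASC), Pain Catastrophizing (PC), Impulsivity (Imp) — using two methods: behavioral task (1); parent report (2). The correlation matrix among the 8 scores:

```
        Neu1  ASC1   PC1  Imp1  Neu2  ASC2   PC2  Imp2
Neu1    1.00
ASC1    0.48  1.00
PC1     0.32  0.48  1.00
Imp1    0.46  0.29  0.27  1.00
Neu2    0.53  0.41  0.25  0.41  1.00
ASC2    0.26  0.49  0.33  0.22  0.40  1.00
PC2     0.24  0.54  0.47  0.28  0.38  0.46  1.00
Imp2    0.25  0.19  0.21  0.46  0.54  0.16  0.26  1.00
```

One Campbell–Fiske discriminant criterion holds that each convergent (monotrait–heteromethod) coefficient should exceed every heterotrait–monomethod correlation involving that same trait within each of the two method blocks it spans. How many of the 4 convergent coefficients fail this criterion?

Convergent coefficients and their comparison sets:
Neu (methods 1·2): 0.53 vs {0.48, 0.40, 0.32, 0.38, 0.46, 0.54} → fail.
ASC (methods 1·2): 0.49 vs {0.48, 0.40, 0.48, 0.46, 0.29, 0.16} → pass.
PC (methods 1·2): 0.47 vs {0.32, 0.38, 0.48, 0.46, 0.27, 0.26} → fail.
Imp (methods 1·2): 0.46 vs {0.46, 0.54, 0.29, 0.16, 0.27, 0.26} → fail.
3 of 4 fail.

3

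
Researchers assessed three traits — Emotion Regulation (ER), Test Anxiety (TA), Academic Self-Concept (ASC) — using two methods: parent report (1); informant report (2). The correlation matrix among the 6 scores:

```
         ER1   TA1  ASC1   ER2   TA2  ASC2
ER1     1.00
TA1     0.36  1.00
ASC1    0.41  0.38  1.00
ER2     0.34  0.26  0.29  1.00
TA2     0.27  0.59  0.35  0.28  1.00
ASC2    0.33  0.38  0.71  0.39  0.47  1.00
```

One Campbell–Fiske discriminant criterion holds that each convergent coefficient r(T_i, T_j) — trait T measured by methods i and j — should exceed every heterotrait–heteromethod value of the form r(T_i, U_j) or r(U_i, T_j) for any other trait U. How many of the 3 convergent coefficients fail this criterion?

Checking each validity diagonal entry against its comparison values:
ER (methods 1·2): 0.34 vs {0.27, 0.26, 0.33, 0.29} → pass.
TA (methods 1·2): 0.59 vs {0.26, 0.27, 0.38, 0.35} → pass.
ASC (methods 1·2): 0.71 vs {0.29, 0.33, 0.35, 0.38} → pass.
0 of 3 fail.

0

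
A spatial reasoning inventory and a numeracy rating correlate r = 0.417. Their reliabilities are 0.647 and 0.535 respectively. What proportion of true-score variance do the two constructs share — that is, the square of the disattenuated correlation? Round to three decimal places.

0.502

Disattenuated r = 0.417 / √(0.647 × 0.535) = 0.417 / 0.5883 = 0.7088.
Shared true-score variance = 0.7088² = 0.5024 ≈ 0.502.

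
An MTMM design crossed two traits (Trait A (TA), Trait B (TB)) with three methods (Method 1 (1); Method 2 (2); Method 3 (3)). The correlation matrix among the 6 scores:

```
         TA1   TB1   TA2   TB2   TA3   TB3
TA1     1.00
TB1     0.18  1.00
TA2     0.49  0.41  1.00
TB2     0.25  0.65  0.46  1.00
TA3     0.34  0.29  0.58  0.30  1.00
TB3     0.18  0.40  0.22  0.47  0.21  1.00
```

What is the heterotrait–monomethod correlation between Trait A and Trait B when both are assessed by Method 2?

0.46

Different traits, same method: r(TA2, TB2) = 0.46.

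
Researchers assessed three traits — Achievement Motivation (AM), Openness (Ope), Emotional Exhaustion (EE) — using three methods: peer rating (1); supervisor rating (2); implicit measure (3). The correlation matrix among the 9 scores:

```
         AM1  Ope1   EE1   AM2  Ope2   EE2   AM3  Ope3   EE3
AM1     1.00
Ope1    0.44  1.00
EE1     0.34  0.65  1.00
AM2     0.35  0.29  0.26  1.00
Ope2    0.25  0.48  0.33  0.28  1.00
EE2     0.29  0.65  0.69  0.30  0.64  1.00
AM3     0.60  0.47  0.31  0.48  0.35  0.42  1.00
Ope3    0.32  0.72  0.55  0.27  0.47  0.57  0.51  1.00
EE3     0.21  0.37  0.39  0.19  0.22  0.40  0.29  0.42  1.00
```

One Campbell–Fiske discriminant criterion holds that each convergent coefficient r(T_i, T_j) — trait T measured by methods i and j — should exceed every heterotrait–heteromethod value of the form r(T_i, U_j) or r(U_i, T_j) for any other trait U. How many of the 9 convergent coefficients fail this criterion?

4

Convergent coefficients and their comparison sets:
AM (methods 1·2): 0.35 vs {0.25, 0.29, 0.29, 0.26} → pass.
AM (methods 1·3): 0.60 vs {0.32, 0.47, 0.21, 0.31} → pass.
AM (methods 2·3): 0.48 vs {0.27, 0.35, 0.19, 0.42} → pass.
Ope (methods 1·2): 0.48 vs {0.29, 0.25, 0.65, 0.33} → fail.
Ope (methods 1·3): 0.72 vs {0.47, 0.32, 0.37, 0.55} → pass.
Ope (methods 2·3): 0.47 vs {0.35, 0.27, 0.22, 0.57} → fail.
EE (methods 1·2): 0.69 vs {0.26, 0.29, 0.33, 0.65} → pass.
EE (methods 1·3): 0.39 vs {0.31, 0.21, 0.55, 0.37} → fail.
EE (methods 2·3): 0.40 vs {0.42, 0.19, 0.57, 0.22} → fail.
4 of 9 fail.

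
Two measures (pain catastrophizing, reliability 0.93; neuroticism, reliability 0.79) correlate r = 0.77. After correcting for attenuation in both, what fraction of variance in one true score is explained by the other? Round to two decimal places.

Disattenuated r = 0.77 / √(0.93 × 0.79) = 0.77 / 0.8571 = 0.8984.
Shared true-score variance = 0.8984² = 0.8071 ≈ 0.81.

0.81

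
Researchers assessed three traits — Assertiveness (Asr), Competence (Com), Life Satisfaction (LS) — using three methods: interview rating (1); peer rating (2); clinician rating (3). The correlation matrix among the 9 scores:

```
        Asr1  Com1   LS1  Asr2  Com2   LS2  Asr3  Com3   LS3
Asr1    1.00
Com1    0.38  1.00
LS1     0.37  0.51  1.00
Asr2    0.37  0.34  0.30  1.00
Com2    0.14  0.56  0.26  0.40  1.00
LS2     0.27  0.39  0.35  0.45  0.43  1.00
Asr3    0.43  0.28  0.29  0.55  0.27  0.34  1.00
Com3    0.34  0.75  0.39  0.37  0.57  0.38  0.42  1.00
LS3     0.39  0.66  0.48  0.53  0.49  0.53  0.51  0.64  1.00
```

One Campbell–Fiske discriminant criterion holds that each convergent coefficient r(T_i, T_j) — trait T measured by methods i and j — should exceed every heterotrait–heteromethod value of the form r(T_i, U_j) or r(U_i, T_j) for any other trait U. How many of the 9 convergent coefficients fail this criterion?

Each convergent coefficient versus the relevant comparison correlations:
Asr (methods 1·2): 0.37 vs {0.14, 0.34, 0.27, 0.30} → pass.
Asr (methods 1·3): 0.43 vs {0.34, 0.28, 0.39, 0.29} → pass.
Asr (methods 2·3): 0.55 vs {0.37, 0.27, 0.53, 0.34} → pass.
Com (methods 1·2): 0.56 vs {0.34, 0.14, 0.39, 0.26} → pass.
Com (methods 1·3): 0.75 vs {0.28, 0.34, 0.66, 0.39} → pass.
Com (methods 2·3): 0.57 vs {0.27, 0.37, 0.49, 0.38} → pass.
LS (methods 1·2): 0.35 vs {0.30, 0.27, 0.26, 0.39} → fail.
LS (methods 1·3): 0.48 vs {0.29, 0.39, 0.39, 0.66} → fail.
LS (methods 2·3): 0.53 vs {0.34, 0.53, 0.38, 0.49} → fail.
3 of 9 fail.

3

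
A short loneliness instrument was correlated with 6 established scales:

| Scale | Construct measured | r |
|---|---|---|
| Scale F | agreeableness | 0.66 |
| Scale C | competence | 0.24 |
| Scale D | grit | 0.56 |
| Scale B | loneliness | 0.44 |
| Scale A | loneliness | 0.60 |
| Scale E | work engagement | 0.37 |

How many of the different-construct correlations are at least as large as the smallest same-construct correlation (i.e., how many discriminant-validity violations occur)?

2

Convergent (same construct = loneliness): Scale B, Scale A.
Smallest convergent = 0.44. Discriminant values: 0.66, 0.24, 0.56, 0.37; count ≥ 0.44 → 2.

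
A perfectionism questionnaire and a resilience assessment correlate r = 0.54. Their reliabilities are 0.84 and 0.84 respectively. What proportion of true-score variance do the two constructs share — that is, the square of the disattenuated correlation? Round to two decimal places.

Disattenuated r = 0.54 / √(0.84 × 0.84) = 0.54 / 0.8400 = 0.6429.
Shared true-score variance = 0.6429² = 0.4133 ≈ 0.41.

0.41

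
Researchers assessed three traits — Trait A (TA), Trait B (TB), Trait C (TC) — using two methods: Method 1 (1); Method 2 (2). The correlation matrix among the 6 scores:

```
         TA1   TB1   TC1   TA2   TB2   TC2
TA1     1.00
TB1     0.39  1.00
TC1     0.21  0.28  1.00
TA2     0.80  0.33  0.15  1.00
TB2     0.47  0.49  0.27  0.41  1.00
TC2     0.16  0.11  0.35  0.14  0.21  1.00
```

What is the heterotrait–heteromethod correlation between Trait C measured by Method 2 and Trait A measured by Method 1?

Different traits and methods: r(TC2, TA1) = 0.16.

0.16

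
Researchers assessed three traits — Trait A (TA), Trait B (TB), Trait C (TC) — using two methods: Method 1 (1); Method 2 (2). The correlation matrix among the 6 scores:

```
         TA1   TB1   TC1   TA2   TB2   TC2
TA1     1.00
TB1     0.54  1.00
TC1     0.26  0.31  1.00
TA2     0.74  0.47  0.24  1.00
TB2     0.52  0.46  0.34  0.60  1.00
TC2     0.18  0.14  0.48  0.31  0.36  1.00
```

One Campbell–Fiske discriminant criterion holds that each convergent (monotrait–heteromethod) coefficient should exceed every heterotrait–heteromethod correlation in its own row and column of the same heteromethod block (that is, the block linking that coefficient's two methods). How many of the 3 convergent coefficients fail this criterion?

Each convergent coefficient versus the relevant comparison correlations:
TA (methods 1·2): 0.74 vs {0.52, 0.47, 0.18, 0.24} → pass.
TB (methods 1·2): 0.46 vs {0.47, 0.52, 0.14, 0.34} → fail.
TC (methods 1·2): 0.48 vs {0.24, 0.18, 0.34, 0.14} → pass.
1 of 3 fail.

1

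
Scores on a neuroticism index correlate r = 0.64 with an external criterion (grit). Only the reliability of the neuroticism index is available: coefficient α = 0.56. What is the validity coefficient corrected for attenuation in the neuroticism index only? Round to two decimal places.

Single correction: r_c = r_obs / √r_xx = 0.64 / √0.56 = 0.64 / 0.7483 ≈ 0.86.

0.86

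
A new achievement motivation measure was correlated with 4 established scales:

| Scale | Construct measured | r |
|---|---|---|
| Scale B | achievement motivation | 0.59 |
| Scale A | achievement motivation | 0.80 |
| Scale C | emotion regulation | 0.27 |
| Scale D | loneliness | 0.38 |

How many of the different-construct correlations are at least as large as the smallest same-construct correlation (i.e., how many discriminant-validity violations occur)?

Convergent (same construct = achievement motivation): Scale B, Scale A.
Smallest convergent = 0.59. Discriminant values: 0.27, 0.38; count ≥ 0.59 → 0.

0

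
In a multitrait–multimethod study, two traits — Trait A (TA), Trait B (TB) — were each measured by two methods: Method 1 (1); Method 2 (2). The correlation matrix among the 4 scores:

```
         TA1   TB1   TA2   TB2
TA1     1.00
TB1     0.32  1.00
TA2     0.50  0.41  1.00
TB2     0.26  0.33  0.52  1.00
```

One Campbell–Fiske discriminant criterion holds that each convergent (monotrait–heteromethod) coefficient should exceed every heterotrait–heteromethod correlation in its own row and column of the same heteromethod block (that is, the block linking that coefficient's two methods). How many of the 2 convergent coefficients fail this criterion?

1

Convergent coefficients and their comparison sets:
TA (methods 1·2): 0.50 vs {0.26, 0.41} → pass.
TB (methods 1·2): 0.33 vs {0.41, 0.26} → fail.
1 of 2 fail.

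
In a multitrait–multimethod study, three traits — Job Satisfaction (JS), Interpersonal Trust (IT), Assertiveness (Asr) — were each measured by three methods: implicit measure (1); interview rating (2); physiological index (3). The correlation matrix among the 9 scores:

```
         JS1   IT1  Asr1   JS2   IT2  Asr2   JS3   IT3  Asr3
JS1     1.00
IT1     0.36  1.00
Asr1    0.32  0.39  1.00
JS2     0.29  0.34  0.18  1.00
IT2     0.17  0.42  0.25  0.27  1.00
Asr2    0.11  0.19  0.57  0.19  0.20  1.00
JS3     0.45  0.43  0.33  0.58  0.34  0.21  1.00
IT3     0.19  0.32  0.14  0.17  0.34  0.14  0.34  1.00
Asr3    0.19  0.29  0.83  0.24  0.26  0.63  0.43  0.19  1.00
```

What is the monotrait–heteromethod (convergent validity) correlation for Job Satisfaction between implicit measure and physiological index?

0.45

Same trait (JS), different methods: r(JS1, JS3) = 0.45.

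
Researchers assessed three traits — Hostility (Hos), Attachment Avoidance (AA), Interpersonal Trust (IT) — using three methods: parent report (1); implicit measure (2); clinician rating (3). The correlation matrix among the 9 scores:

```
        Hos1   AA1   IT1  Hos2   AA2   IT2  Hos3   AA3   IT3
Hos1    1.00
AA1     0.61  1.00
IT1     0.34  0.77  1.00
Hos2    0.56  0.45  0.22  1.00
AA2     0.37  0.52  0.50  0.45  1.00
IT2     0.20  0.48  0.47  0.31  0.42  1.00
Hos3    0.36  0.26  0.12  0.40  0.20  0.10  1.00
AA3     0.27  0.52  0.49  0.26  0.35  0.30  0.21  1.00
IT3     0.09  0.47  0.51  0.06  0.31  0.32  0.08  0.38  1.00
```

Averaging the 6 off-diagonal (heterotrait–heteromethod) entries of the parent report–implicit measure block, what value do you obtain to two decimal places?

HTHM values (method 1 × method 2): 0.37, 0.20, 0.45, 0.48, 0.22, 0.50; mean = 2.22/6 = 0.37.

0.37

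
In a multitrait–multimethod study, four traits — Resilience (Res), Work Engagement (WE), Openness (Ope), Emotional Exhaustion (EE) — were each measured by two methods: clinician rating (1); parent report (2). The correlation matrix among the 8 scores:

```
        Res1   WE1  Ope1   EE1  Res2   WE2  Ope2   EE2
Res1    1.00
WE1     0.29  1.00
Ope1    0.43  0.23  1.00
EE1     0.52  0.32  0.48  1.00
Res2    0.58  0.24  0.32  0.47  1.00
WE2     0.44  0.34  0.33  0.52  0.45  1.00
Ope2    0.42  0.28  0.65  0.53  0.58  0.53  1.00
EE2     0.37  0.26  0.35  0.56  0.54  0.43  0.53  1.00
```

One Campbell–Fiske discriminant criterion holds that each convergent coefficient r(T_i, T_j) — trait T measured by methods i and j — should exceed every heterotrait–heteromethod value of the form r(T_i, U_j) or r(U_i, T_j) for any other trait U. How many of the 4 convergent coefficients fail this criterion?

1

Convergent coefficients and their comparison sets:
Res (methods 1·2): 0.58 vs {0.44, 0.24, 0.42, 0.32, 0.37, 0.47} → pass.
WE (methods 1·2): 0.34 vs {0.24, 0.44, 0.28, 0.33, 0.26, 0.52} → fail.
Ope (methods 1·2): 0.65 vs {0.32, 0.42, 0.33, 0.28, 0.35, 0.53} → pass.
EE (methods 1·2): 0.56 vs {0.47, 0.37, 0.52, 0.26, 0.53, 0.35} → pass.
1 of 4 fail.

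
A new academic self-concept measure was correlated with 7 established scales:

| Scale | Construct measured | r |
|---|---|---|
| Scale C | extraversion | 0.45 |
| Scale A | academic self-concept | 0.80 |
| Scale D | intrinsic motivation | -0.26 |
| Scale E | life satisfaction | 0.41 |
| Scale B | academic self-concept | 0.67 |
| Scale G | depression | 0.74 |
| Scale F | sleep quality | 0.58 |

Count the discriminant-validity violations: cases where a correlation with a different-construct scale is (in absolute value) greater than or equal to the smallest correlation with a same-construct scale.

1

Convergent (same construct = academic self-concept): Scale A, Scale B.
Smallest convergent = 0.67. Discriminant |r|: 0.45, 0.26, 0.41, 0.74, 0.58; count ≥ 0.67 → 1.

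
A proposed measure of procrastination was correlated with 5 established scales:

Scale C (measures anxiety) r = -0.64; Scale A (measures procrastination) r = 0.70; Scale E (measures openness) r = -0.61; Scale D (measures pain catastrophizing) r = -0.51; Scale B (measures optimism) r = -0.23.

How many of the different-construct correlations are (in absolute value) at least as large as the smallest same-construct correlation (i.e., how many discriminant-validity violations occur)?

Convergent (same construct = procrastination): Scale A.
Smallest convergent = 0.70. Discriminant |r|: 0.64, 0.61, 0.51, 0.23; count ≥ 0.70 → 0.

0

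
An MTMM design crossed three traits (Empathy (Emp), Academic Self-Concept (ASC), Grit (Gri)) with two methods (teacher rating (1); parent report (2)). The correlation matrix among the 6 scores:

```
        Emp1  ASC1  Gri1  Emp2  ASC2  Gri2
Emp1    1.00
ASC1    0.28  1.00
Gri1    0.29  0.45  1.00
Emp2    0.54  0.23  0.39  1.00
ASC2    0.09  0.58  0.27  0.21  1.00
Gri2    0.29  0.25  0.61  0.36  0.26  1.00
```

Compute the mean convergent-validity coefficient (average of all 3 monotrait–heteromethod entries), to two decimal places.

0.58

Convergent values: 0.54, 0.58, 0.61; mean = 1.73/3 = 0.58.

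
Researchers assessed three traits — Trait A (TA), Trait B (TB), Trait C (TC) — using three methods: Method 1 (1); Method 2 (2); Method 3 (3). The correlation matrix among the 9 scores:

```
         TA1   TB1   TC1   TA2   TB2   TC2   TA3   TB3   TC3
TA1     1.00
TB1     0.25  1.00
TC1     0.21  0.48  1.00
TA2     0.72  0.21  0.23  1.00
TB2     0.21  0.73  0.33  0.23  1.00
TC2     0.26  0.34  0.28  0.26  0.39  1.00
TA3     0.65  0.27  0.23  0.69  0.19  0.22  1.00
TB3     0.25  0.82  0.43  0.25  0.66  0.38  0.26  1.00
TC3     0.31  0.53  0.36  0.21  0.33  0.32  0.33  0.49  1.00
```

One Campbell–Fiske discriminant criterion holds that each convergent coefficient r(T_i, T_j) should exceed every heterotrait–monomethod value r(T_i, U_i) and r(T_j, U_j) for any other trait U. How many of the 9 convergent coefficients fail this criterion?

3

Convergent coefficients and their comparison sets:
TA (methods 1·2): 0.72 vs {0.25, 0.23, 0.21, 0.26} → pass.
TA (methods 1·3): 0.65 vs {0.25, 0.26, 0.21, 0.33} → pass.
TA (methods 2·3): 0.69 vs {0.23, 0.26, 0.26, 0.33} → pass.
TB (methods 1·2): 0.73 vs {0.25, 0.23, 0.48, 0.39} → pass.
TB (methods 1·3): 0.82 vs {0.25, 0.26, 0.48, 0.49} → pass.
TB (methods 2·3): 0.66 vs {0.23, 0.26, 0.39, 0.49} → pass.
TC (methods 1·2): 0.28 vs {0.21, 0.26, 0.48, 0.39} → fail.
TC (methods 1·3): 0.36 vs {0.21, 0.33, 0.48, 0.49} → fail.
TC (methods 2·3): 0.32 vs {0.26, 0.33, 0.39, 0.49} → fail.
3 of 9 fail.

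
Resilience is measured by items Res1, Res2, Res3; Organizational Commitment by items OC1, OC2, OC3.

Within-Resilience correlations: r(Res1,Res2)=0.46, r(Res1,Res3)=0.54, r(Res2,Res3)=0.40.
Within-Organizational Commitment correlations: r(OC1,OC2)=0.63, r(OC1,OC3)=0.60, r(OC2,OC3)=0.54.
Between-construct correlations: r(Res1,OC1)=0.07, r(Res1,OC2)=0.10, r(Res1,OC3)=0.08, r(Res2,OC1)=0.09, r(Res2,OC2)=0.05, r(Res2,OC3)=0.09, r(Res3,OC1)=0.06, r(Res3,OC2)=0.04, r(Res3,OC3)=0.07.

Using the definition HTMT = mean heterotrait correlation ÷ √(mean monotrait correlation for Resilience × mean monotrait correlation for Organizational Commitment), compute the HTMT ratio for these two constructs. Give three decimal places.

Mean between = 0.65/9 = 0.0722.
Mean within-Res = 1.40/3 = 0.4667; mean within-OC = 1.77/3 = 0.5900.
Geometric mean = √(0.4667 × 0.5900) = 0.5247.
HTMT = 0.0722 / 0.5247 = 0.138.

0.138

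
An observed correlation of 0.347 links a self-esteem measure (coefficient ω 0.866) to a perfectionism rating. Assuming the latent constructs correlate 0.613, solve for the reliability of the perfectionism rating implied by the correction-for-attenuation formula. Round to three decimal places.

0.370

r_true = r_obs / √(r_xx · r_yy) ⇒ 0.613 = 0.347 / √(0.866 · r_yy).
√(0.866 · r_yy) = 0.347 / 0.613 = 0.5661; 0.866 · r_yy = 0.3205; r_yy = 0.3205 / 0.866 ≈ 0.370.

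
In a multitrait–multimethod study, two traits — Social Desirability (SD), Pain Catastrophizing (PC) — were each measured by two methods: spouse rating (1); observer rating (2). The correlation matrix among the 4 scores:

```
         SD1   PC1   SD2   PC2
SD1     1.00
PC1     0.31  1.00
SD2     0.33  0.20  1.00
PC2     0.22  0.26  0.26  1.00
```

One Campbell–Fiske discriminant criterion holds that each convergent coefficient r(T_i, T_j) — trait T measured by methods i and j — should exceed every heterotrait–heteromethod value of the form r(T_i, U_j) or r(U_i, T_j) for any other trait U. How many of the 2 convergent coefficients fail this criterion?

0

Checking each validity diagonal entry against its comparison values:
SD (methods 1·2): 0.33 vs {0.22, 0.20} → pass.
PC (methods 1·2): 0.26 vs {0.20, 0.22} → pass.
0 of 2 fail.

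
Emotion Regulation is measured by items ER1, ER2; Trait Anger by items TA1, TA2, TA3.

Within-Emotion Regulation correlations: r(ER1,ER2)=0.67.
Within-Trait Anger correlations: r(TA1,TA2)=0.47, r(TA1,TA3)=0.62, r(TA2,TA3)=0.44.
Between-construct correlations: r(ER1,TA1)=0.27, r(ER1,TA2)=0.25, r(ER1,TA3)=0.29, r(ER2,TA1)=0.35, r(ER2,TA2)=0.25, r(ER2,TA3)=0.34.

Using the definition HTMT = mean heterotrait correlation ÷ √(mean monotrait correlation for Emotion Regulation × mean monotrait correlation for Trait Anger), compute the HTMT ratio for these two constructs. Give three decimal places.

Between-construct mean = 1.75/6 = 0.2917.
Mean within-ER = 0.67/1 = 0.6700; mean within-TA = 1.53/3 = 0.5100.
Geometric mean = √(0.6700 × 0.5100) = 0.5846.
HTMT = 0.2917 / 0.5846 = 0.499.

0.499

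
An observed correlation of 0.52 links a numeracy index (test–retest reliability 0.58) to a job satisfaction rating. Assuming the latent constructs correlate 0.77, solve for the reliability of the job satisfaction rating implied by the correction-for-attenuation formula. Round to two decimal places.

0.79

r_true = r_obs / √(r_xx · r_yy) ⇒ 0.77 = 0.52 / √(0.58 · r_yy).
√(0.58 · r_yy) = 0.52 / 0.77 = 0.6753; 0.58 · r_yy = 0.4560; r_yy = 0.4560 / 0.58 ≈ 0.79.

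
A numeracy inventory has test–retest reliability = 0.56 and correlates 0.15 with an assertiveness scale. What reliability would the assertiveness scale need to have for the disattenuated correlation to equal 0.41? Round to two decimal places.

r_true = r_obs / √(r_xx · r_yy) ⇒ 0.41 = 0.15 / √(0.56 · r_yy).
√(0.56 · r_yy) = 0.15 / 0.41 = 0.3659; 0.56 · r_yy = 0.1339; r_yy = 0.1339 / 0.56 ≈ 0.24.

0.24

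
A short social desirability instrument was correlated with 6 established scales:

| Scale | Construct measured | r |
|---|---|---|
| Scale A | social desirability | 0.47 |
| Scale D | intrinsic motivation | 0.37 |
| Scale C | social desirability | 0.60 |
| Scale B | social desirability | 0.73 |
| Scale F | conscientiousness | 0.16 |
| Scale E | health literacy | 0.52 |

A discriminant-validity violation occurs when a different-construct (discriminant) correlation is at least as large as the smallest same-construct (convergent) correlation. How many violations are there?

1

Convergent (same construct = social desirability): Scale A, Scale C, Scale B.
Smallest convergent = 0.47. Discriminant values: 0.37, 0.16, 0.52; count ≥ 0.47 → 1.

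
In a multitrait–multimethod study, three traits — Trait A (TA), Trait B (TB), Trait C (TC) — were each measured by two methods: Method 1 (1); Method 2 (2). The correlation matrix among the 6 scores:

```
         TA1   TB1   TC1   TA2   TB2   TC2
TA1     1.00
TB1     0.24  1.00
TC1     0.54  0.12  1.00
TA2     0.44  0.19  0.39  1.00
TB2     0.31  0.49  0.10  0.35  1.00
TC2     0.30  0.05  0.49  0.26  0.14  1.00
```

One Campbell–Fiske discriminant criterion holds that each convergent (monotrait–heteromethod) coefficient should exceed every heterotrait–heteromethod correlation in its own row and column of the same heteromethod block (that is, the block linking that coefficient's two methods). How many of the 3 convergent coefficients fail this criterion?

0

Checking each validity diagonal entry against its comparison values:
TA (methods 1·2): 0.44 vs {0.31, 0.19, 0.30, 0.39} → pass.
TB (methods 1·2): 0.49 vs {0.19, 0.31, 0.05, 0.10} → pass.
TC (methods 1·2): 0.49 vs {0.39, 0.30, 0.10, 0.05} → pass.
0 of 3 fail.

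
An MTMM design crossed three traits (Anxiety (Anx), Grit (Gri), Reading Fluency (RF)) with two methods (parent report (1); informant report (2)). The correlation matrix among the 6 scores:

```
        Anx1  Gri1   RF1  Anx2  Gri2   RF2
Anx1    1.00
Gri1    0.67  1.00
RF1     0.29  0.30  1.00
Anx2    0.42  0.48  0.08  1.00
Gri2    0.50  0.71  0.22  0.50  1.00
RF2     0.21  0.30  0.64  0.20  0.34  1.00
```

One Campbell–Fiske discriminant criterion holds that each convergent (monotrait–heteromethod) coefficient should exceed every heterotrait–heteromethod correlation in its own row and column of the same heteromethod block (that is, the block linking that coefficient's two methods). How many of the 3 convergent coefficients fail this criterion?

Each convergent coefficient versus the relevant comparison correlations:
Anx (methods 1·2): 0.42 vs {0.50, 0.48, 0.21, 0.08} → fail.
Gri (methods 1·2): 0.71 vs {0.48, 0.50, 0.30, 0.22} → pass.
RF (methods 1·2): 0.64 vs {0.08, 0.21, 0.22, 0.30} → pass.
1 of 3 fail.

1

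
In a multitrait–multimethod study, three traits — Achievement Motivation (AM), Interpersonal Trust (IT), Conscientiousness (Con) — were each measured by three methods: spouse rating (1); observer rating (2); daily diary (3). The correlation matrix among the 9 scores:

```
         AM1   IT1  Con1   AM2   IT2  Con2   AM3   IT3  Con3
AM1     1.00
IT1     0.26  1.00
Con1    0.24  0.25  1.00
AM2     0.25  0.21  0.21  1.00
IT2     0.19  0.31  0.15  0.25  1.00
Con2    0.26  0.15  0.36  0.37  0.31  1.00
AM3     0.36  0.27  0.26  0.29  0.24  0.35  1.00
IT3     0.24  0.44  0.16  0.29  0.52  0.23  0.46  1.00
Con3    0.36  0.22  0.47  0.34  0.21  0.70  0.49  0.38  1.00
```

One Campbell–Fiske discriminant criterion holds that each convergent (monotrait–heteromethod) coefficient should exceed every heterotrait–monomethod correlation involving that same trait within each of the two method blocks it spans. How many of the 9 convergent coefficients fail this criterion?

Convergent coefficients and their comparison sets:
AM (methods 1·2): 0.25 vs {0.26, 0.25, 0.24, 0.37} → fail.
AM (methods 1·3): 0.36 vs {0.26, 0.46, 0.24, 0.49} → fail.
AM (methods 2·3): 0.29 vs {0.25, 0.46, 0.37, 0.49} → fail.
IT (methods 1·2): 0.31 vs {0.26, 0.25, 0.25, 0.31} → fail.
IT (methods 1·3): 0.44 vs {0.26, 0.46, 0.25, 0.38} → fail.
IT (methods 2·3): 0.52 vs {0.25, 0.46, 0.31, 0.38} → pass.
Con (methods 1·2): 0.36 vs {0.24, 0.37, 0.25, 0.31} → fail.
Con (methods 1·3): 0.47 vs {0.24, 0.49, 0.25, 0.38} → fail.
Con (methods 2·3): 0.70 vs {0.37, 0.49, 0.31, 0.38} → pass.
7 of 9 fail.

7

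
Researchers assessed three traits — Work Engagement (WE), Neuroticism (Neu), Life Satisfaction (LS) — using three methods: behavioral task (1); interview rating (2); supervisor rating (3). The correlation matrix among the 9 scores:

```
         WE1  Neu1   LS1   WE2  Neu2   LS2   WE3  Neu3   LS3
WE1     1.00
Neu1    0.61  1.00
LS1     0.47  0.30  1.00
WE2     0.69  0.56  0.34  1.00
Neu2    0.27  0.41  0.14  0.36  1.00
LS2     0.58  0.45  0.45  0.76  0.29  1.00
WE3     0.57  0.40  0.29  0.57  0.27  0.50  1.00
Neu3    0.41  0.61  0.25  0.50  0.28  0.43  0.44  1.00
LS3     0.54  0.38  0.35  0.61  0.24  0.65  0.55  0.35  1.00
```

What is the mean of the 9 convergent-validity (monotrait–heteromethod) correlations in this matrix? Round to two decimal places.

Convergent values: 0.69, 0.57, 0.57, 0.41, 0.61, 0.28, 0.45, 0.35, 0.65; mean = 4.58/9 = 0.51.

0.51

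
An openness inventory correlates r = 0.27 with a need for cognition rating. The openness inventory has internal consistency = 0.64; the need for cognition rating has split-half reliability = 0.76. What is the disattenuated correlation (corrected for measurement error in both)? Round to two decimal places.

0.39

r_true = r_obs / √(r_xx · r_yy) = 0.27 / √(0.64 × 0.76) = 0.27 / √0.4864 = 0.27 / 0.6974 ≈ 0.39.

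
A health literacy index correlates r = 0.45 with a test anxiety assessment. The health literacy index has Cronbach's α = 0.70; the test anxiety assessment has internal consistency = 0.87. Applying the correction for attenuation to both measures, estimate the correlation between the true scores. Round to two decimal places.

r_true = r_obs / √(r_xx · r_yy) = 0.45 / √(0.70 × 0.87) = 0.45 / √0.6090 = 0.45 / 0.7804 ≈ 0.58.

0.58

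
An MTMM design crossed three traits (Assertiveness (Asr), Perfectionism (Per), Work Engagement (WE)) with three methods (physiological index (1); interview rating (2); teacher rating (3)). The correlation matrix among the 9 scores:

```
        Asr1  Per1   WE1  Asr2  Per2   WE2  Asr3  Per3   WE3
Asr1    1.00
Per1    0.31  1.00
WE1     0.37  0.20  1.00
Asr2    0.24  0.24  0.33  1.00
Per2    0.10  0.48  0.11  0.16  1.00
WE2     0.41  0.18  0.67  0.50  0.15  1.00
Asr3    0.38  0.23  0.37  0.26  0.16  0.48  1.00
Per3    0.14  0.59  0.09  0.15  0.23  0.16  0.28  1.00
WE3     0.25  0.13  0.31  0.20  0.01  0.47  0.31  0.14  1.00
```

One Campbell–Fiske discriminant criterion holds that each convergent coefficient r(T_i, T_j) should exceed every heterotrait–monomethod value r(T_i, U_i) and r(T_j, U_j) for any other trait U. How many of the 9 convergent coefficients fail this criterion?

Checking each validity diagonal entry against its comparison values:
Asr (methods 1·2): 0.24 vs {0.31, 0.16, 0.37, 0.50} → fail.
Asr (methods 1·3): 0.38 vs {0.31, 0.28, 0.37, 0.31} → pass.
Asr (methods 2·3): 0.26 vs {0.16, 0.28, 0.50, 0.31} → fail.
Per (methods 1·2): 0.48 vs {0.31, 0.16, 0.20, 0.15} → pass.
Per (methods 1·3): 0.59 vs {0.31, 0.28, 0.20, 0.14} → pass.
Per (methods 2·3): 0.23 vs {0.16, 0.28, 0.15, 0.14} → fail.
WE (methods 1·2): 0.67 vs {0.37, 0.50, 0.20, 0.15} → pass.
WE (methods 1·3): 0.31 vs {0.37, 0.31, 0.20, 0.14} → fail.
WE (methods 2·3): 0.47 vs {0.50, 0.31, 0.15, 0.14} → fail.
5 of 9 fail.

5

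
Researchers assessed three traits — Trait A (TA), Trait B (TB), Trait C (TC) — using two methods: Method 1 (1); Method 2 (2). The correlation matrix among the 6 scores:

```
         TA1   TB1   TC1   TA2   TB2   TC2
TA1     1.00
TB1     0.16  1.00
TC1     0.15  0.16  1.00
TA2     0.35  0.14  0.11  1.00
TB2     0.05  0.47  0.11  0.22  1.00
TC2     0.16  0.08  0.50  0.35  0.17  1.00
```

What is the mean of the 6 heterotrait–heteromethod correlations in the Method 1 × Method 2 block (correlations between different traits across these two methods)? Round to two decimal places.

0.11

HTHM values (method 1 × method 2): 0.05, 0.16, 0.14, 0.08, 0.11, 0.11; mean = 0.65/6 = 0.11.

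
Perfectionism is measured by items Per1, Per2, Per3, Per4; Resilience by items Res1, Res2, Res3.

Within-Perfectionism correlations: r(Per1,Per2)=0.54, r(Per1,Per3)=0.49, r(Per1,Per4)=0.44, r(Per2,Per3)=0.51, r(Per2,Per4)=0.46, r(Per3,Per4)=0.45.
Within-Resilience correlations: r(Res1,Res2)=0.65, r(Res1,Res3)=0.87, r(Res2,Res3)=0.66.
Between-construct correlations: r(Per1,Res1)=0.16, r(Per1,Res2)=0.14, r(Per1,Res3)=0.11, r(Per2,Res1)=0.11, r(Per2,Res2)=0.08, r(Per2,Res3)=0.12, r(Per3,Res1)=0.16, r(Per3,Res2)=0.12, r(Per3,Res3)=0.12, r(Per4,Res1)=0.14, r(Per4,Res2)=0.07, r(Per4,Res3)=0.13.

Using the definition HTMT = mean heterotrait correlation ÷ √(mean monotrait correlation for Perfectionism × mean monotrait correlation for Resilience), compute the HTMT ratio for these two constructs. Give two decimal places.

0.21

Between-construct mean = 1.46/12 = 0.1217.
Mean within-Per = 2.89/6 = 0.4817; mean within-Res = 2.18/3 = 0.7267.
Geometric mean = √(0.4817 × 0.7267) = 0.5917.
HTMT = 0.1217 / 0.5917 = 0.21.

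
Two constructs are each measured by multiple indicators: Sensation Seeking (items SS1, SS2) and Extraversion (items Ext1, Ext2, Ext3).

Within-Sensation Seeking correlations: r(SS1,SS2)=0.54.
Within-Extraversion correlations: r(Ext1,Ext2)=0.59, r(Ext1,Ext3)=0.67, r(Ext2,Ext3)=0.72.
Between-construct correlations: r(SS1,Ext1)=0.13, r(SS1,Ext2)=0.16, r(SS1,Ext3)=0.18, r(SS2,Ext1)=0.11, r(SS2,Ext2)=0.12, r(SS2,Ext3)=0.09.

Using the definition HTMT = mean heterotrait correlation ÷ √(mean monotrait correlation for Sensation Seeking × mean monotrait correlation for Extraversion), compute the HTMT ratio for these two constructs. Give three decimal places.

Mean heterotrait r = 0.79/6 = 0.1317.
Mean within-SS = 0.54/1 = 0.5400; mean within-Ext = 1.98/3 = 0.6600.
Geometric mean = √(0.5400 × 0.6600) = 0.5970.
HTMT = 0.1317 / 0.5970 = 0.221.

0.221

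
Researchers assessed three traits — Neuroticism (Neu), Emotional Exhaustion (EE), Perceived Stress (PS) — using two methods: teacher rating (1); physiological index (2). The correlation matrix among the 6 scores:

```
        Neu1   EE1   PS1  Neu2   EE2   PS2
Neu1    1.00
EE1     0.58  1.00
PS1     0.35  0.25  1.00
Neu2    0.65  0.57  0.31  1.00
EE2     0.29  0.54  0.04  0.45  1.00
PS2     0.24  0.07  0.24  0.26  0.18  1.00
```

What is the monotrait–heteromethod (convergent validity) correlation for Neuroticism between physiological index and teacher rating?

0.65

Same trait (Neu), different methods: r(Neu2, Neu1) = 0.65.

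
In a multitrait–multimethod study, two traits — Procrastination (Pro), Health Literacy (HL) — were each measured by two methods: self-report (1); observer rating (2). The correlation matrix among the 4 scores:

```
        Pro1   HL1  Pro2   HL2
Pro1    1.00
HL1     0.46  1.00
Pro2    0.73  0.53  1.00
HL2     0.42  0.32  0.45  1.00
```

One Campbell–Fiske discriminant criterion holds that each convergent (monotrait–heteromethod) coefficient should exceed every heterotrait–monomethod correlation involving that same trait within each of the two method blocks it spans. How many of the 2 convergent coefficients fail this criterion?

1

Checking each validity diagonal entry against its comparison values:
Pro (methods 1·2): 0.73 vs {0.46, 0.45} → pass.
HL (methods 1·2): 0.32 vs {0.46, 0.45} → fail.
1 of 2 fail.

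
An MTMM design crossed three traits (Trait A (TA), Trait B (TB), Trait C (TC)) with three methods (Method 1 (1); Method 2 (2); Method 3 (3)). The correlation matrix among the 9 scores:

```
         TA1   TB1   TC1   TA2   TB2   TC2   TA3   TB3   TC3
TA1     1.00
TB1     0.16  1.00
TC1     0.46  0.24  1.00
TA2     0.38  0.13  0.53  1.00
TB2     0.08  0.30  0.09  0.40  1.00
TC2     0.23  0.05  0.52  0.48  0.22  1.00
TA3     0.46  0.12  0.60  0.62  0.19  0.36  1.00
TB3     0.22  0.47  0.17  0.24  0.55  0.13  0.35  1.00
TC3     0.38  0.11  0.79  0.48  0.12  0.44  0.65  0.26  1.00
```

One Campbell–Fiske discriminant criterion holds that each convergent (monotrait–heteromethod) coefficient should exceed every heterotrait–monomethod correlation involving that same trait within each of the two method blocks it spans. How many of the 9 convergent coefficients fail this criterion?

5

Checking each validity diagonal entry against its comparison values:
TA (methods 1·2): 0.38 vs {0.16, 0.40, 0.46, 0.48} → fail.
TA (methods 1·3): 0.46 vs {0.16, 0.35, 0.46, 0.65} → fail.
TA (methods 2·3): 0.62 vs {0.40, 0.35, 0.48, 0.65} → fail.
TB (methods 1·2): 0.30 vs {0.16, 0.40, 0.24, 0.22} → fail.
TB (methods 1·3): 0.47 vs {0.16, 0.35, 0.24, 0.26} → pass.
TB (methods 2·3): 0.55 vs {0.40, 0.35, 0.22, 0.26} → pass.
TC (methods 1·2): 0.52 vs {0.46, 0.48, 0.24, 0.22} → pass.
TC (methods 1·3): 0.79 vs {0.46, 0.65, 0.24, 0.26} → pass.
TC (methods 2·3): 0.44 vs {0.48, 0.65, 0.22, 0.26} → fail.
5 of 9 fail.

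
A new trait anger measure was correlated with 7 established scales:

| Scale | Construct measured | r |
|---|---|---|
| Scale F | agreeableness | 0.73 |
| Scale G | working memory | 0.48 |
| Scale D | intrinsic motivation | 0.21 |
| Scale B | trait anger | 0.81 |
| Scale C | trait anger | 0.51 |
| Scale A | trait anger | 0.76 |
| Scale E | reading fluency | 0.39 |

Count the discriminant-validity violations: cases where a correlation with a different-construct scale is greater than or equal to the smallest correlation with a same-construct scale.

Convergent (same construct = trait anger): Scale B, Scale C, Scale A.
Smallest convergent = 0.51. Discriminant values: 0.73, 0.48, 0.21, 0.39; count ≥ 0.51 → 1.

1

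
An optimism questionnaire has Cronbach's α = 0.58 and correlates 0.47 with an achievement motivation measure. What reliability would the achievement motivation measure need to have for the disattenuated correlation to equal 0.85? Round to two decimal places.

0.53

r_true = r_obs / √(r_xx · r_yy) ⇒ 0.85 = 0.47 / √(0.58 · r_yy).
√(0.58 · r_yy) = 0.47 / 0.85 = 0.5529; 0.58 · r_yy = 0.3057; r_yy = 0.3057 / 0.58 ≈ 0.53.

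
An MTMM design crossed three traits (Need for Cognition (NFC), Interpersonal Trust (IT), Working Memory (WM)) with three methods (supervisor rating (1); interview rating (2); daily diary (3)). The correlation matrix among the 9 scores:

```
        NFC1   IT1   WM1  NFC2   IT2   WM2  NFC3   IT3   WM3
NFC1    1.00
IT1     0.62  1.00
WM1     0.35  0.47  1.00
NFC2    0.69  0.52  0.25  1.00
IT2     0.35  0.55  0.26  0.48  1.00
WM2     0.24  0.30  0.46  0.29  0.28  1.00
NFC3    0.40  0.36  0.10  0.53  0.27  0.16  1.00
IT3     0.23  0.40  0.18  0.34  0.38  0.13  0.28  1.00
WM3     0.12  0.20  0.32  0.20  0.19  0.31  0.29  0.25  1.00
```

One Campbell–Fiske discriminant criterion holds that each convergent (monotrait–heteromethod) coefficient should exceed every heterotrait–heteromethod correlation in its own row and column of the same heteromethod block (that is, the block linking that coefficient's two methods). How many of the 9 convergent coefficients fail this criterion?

0

Checking each validity diagonal entry against its comparison values:
NFC (methods 1·2): 0.69 vs {0.35, 0.52, 0.24, 0.25} → pass.
NFC (methods 1·3): 0.40 vs {0.23, 0.36, 0.12, 0.10} → pass.
NFC (methods 2·3): 0.53 vs {0.34, 0.27, 0.20, 0.16} → pass.
IT (methods 1·2): 0.55 vs {0.52, 0.35, 0.30, 0.26} → pass.
IT (methods 1·3): 0.40 vs {0.36, 0.23, 0.20, 0.18} → pass.
IT (methods 2·3): 0.38 vs {0.27, 0.34, 0.19, 0.13} → pass.
WM (methods 1·2): 0.46 vs {0.25, 0.24, 0.26, 0.30} → pass.
WM (methods 1·3): 0.32 vs {0.10, 0.12, 0.18, 0.20} → pass.
WM (methods 2·3): 0.31 vs {0.16, 0.20, 0.13, 0.19} → pass.
0 of 9 fail.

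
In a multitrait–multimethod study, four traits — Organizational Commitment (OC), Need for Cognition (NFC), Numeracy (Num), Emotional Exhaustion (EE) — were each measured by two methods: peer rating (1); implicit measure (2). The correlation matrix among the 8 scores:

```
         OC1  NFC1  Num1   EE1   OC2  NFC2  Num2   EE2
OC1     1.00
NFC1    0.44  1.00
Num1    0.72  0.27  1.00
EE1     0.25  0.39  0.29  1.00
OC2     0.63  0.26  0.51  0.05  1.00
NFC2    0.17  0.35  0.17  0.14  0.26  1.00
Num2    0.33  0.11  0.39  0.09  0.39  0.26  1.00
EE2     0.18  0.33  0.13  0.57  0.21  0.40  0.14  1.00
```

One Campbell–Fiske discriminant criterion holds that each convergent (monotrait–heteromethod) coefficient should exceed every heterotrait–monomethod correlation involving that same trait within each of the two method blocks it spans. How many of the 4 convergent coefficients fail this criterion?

Checking each validity diagonal entry against its comparison values:
OC (methods 1·2): 0.63 vs {0.44, 0.26, 0.72, 0.39, 0.25, 0.21} → fail.
NFC (methods 1·2): 0.35 vs {0.44, 0.26, 0.27, 0.26, 0.39, 0.40} → fail.
Num (methods 1·2): 0.39 vs {0.72, 0.39, 0.27, 0.26, 0.29, 0.14} → fail.
EE (methods 1·2): 0.57 vs {0.25, 0.21, 0.39, 0.40, 0.29, 0.14} → pass.
3 of 4 fail.

3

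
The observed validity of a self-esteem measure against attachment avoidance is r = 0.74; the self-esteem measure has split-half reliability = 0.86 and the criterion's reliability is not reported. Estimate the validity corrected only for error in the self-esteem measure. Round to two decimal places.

0.80

Single correction: r_c = r_obs / √r_xx = 0.74 / √0.86 = 0.74 / 0.9274 ≈ 0.80.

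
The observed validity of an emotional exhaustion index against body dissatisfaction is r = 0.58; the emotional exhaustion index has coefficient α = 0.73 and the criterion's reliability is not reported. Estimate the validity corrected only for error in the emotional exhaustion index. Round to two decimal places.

Single correction: r_c = r_obs / √r_xx = 0.58 / √0.73 = 0.58 / 0.8544 ≈ 0.68.

0.68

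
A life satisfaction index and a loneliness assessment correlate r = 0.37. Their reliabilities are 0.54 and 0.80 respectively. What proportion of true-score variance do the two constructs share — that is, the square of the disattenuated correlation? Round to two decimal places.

0.32

Disattenuated r = 0.37 / √(0.54 × 0.80) = 0.37 / 0.6573 = 0.5629.
Shared true-score variance = 0.5629² = 0.3169 ≈ 0.32.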